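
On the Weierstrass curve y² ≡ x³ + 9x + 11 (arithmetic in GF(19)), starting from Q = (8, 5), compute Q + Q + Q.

(15, 5)

Repeated addition: build up to 3Q.
2Q: tangent at (8, 5): λ = (3·8² + 9)/(2·5) ≡ 11/10. 10⁻¹ ≡ 2 (mod 19), so λ ≡ 11·2 ≡ 3.
  x = λ² - 8 - 8 = 9 - 16 ≡ 12; y = λ·(8 - 12) - 5 ≡ 2. → (12, 2)
3Q: (12, 2) + (8, 5). λ = (5 - 2)/(8 - 12) ≡ 3/15 mod 19. 15⁻¹ ≡ 14 (mod 19), so λ ≡ 4.
  x = λ² - 12 - 8 = 16 - 20 ≡ 15; y = λ·(12 - 15) - 2 ≡ 5. → (15, 5)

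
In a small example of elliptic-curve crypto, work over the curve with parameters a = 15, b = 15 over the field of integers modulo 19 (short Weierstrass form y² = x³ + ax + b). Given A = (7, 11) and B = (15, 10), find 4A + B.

(12, 17)

First 4A:
Repeated addition: build up to 4A.
2A: tangent at (7, 11): λ = (3·7² + 15)/(2·11) ≡ 10/3. 3⁻¹ ≡ 13 (mod 19), so λ ≡ 10·13 ≡ 16.
  x = λ² - 7 - 7 = 256 - 14 ≡ 14; y = λ·(7 - 14) - 11 ≡ 10. → (14, 10)
3A: (14, 10) + (7, 11). λ = (11 - 10)/(7 - 14) ≡ 1/12 mod 19. 12⁻¹ ≡ 8 (mod 19), so λ ≡ 8.
  x = λ² - 14 - 7 = 64 - 21 ≡ 5; y = λ·(14 - 5) - 10 ≡ 5. → (5, 5)
4A: (5, 5) + (7, 11). λ = (11 - 5)/(7 - 5) ≡ 6/2 mod 19. 2⁻¹ ≡ 10 (mod 19), so λ ≡ 3.
  x = λ² - 5 - 7 = 9 - 12 ≡ 16; y = λ·(5 - 16) - 5 ≡ 0. → (16, 0)
4A = (16, 0).
Finally 4A + B:
(16, 0) + (15, 10). λ = (10 - 0)/(15 - 16) ≡ 10/18 mod 19. 18⁻¹ ≡ 18 (mod 19), so λ ≡ 9.
  x = λ² - 16 - 15 = 81 - 31 ≡ 12; y = λ·(16 - 12) - 0 ≡ 17. → (12, 17)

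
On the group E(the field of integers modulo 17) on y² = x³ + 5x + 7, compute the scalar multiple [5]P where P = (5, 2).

Double-and-add on 5 = (101)₂. Start with P = (5, 2) for the leading 1-bit.
double: tangent at (5, 2): λ = (3·5² + 5)/(2·2) ≡ 12/4. 4⁻¹ ≡ 13 (mod 17), so λ ≡ 12·13 ≡ 3.
  x = λ² - 5 - 5 = 9 - 10 ≡ 16; y = λ·(5 - 16) - 2 ≡ 16. → (16, 16)
double: tangent at (16, 16): λ = (3·16² + 5)/(2·16) ≡ 8/15. 15⁻¹ ≡ 8 (mod 17) since 15·8 = 120 ≡ 1, so λ ≡ 8·8 ≡ 13.
  x = λ² - 16 - 16 = 169 - 32 ≡ 1; y = λ·(16 - 1) - 16 ≡ 9. → (1, 9)
add P: (1, 9) + (5, 2). λ = (2 - 9)/(5 - 1) ≡ 10/4 mod 17. 4⁻¹ ≡ 13 (mod 17), so λ ≡ 11.
  x = λ² - 1 - 5 = 121 - 6 ≡ 13; y = λ·(1 - 13) - 9 ≡ 12. → (13, 12)

(13, 12)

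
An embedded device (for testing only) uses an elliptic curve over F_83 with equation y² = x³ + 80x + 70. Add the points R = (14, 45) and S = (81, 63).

(14, 45) + (81, 63). λ = (63 - 45)/(81 - 14) ≡ 18/67 mod 83. 67⁻¹ ≡ 57 (mod 83), so λ ≡ 30.
  x = λ² - 14 - 81 = 900 - 95 ≡ 58; y = λ·(14 - 58) - 45 ≡ 46. → (58, 46)

(58, 46)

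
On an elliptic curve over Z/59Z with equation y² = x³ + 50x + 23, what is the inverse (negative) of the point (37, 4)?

-(37, 4) = (37, -4 mod 59) = (37, 55).

(37, 55)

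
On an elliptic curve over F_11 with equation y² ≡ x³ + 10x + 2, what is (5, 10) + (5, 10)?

(6, 5)

tangent at (5, 10): λ = (3·5² + 10)/(2·10) ≡ 8/9. 9⁻¹ ≡ 5 (mod 11) since 9·5 = 45 ≡ 1, so λ ≡ 8·5 ≡ 7.
  x = λ² - 5 - 5 = 49 - 10 ≡ 6; y = λ·(5 - 6) - 10 ≡ 5. → (6, 5)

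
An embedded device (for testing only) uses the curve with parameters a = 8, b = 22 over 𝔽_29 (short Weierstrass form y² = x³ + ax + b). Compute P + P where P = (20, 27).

tangent at (20, 27): λ = (3·20² + 8)/(2·27) ≡ 19/25. 25⁻¹ ≡ 7 (mod 29), so λ ≡ 19·7 ≡ 17.
  x = λ² - 20 - 20 = 289 - 40 ≡ 17; y = λ·(20 - 17) - 27 ≡ 24. → (17, 24)

(17, 24)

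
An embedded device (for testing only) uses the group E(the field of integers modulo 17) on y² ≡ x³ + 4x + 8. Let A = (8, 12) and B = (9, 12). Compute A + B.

(0, 5)

(8, 12) + (9, 12). λ = (12 - 12)/(9 - 8) ≡ 0/1 mod 17. 1⁻¹ ≡ 1 (mod 17) since 1·1 = 1 ≡ 1, so λ ≡ 0.
  x = λ² - 8 - 9 = 0 - 17 ≡ 0; y = λ·(8 - 0) - 12 ≡ 5. → (0, 5)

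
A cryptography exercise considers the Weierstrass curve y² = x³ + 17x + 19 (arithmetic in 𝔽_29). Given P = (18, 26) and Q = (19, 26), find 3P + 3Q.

First 3P:
Repeated addition: build up to 3P.
2P: tangent at (18, 26): λ = (3·18² + 17)/(2·26) ≡ 3/23. 23⁻¹ ≡ 24 (mod 29) since 23·24 = 552 ≡ 1, so λ ≡ 3·24 ≡ 14.
  x = λ² - 18 - 18 = 196 - 36 ≡ 15; y = λ·(18 - 15) - 26 ≡ 16. → (15, 16)
3P: (15, 16) + (18, 26). λ = (26 - 16)/(18 - 15) ≡ 10/3 mod 29. 3⁻¹ ≡ 10 (mod 29), so λ ≡ 13.
  x = λ² - 15 - 18 = 169 - 33 ≡ 20; y = λ·(15 - 20) - 16 ≡ 6. → (20, 6)
3P = (20, 6).
Next 3Q:
Repeated addition: build up to 3Q.
2Q: tangent at (19, 26): λ = (3·19² + 17)/(2·26) ≡ 27/23. 23⁻¹ ≡ 24 (mod 29), so λ ≡ 27·24 ≡ 10.
  x = λ² - 19 - 19 = 100 - 38 ≡ 4; y = λ·(19 - 4) - 26 ≡ 8. → (4, 8)
3Q: (4, 8) + (19, 26). λ = (26 - 8)/(19 - 4) ≡ 18/15 mod 29. 15⁻¹ ≡ 2 (mod 29) since 15·2 = 30 ≡ 1, so λ ≡ 7.
  x = λ² - 4 - 19 = 49 - 23 ≡ 26; y = λ·(4 - 26) - 8 ≡ 12. → (26, 12)
3Q = (26, 12).
Finally 3P + 3Q:
(20, 6) + (26, 12). λ = (12 - 6)/(26 - 20) ≡ 6/6 mod 29. 6⁻¹ ≡ 5 (mod 29), so λ ≡ 1.
  x = λ² - 20 - 26 = 1 - 46 ≡ 13; y = λ·(20 - 13) - 6 ≡ 1. → (13, 1)

(13, 1)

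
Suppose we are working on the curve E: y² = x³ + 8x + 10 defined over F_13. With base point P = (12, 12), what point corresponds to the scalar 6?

(0, 7)

Double-and-add on 6 = (110)₂. Start with P = (12, 12) for the leading 1-bit.
double: tangent at (12, 12): λ = (3·12² + 8)/(2·12) ≡ 11/11. 11⁻¹ ≡ 6 (mod 13) since 11·6 = 66 ≡ 1, so λ ≡ 11·6 ≡ 1.
  x = λ² - 12 - 12 = 1 - 24 ≡ 3; y = λ·(12 - 3) - 12 ≡ 10. → (3, 10)
add P: (3, 10) + (12, 12). λ = (12 - 10)/(12 - 3) ≡ 2/9 mod 13. 9⁻¹ ≡ 3 (mod 13), so λ ≡ 6.
  x = λ² - 3 - 12 = 36 - 15 ≡ 8; y = λ·(3 - 8) - 10 ≡ 12. → (8, 12)
double: tangent at (8, 12): λ = (3·8² + 8)/(2·12) ≡ 5/11. 11⁻¹ ≡ 6 (mod 13), so λ ≡ 5·6 ≡ 4.
  x = λ² - 8 - 8 = 16 - 16 ≡ 0; y = λ·(8 - 0) - 12 ≡ 7. → (0, 7)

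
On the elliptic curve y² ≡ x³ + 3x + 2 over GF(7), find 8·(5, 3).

Write G = (5, 3).
Repeated addition: build up to 8G.
2G: tangent at (5, 3): λ = (3·5² + 3)/(2·3) ≡ 1/6. 6⁻¹ ≡ 6 (mod 7), so λ ≡ 1·6 ≡ 6.
  x = λ² - 5 - 5 = 36 - 10 ≡ 5; y = λ·(5 - 5) - 3 ≡ 4. → (5, 4)
3G: (5, 4) + (5, 3): same x and y₁ ≡ -y₂, so the sum is 𝒪.
4G: 𝒪 + (5, 3) = (5, 3) (identity).
5G: tangent at (5, 3): λ = (3·5² + 3)/(2·3) ≡ 1/6. 6⁻¹ ≡ 6 (mod 7), so λ ≡ 1·6 ≡ 6.
  x = λ² - 5 - 5 = 36 - 10 ≡ 5; y = λ·(5 - 5) - 3 ≡ 4. → (5, 4)
6G: (5, 4) + (5, 3): same x and y₁ ≡ -y₂, so the sum is 𝒪.
7G: 𝒪 + (5, 3) = (5, 3) (identity).
8G: tangent at (5, 3): λ = (3·5² + 3)/(2·3) ≡ 1/6. 6⁻¹ ≡ 6 (mod 7), so λ ≡ 1·6 ≡ 6.
  x = λ² - 5 - 5 = 36 - 10 ≡ 5; y = λ·(5 - 5) - 3 ≡ 4. → (5, 4)

(5, 4)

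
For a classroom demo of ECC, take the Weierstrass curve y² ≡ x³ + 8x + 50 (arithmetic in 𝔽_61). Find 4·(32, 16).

Write G = (32, 16).
Double-and-add on 4 = (100)₂. Start with G = (32, 16) for the leading 1-bit.
double: tangent at (32, 16): λ = (3·32² + 8)/(2·16) ≡ 30/32. 32⁻¹ ≡ 21 (mod 61), so λ ≡ 30·21 ≡ 20.
  x = λ² - 32 - 32 = 400 - 64 ≡ 31; y = λ·(32 - 31) - 16 ≡ 4. → (31, 4)
double: tangent at (31, 4): λ = (3·31² + 8)/(2·4) ≡ 24/8. 8⁻¹ ≡ 23 (mod 61) since 8·23 = 184 ≡ 1, so λ ≡ 24·23 ≡ 3.
  x = λ² - 31 - 31 = 9 - 62 ≡ 8; y = λ·(31 - 8) - 4 ≡ 4. → (8, 4)

(8, 4)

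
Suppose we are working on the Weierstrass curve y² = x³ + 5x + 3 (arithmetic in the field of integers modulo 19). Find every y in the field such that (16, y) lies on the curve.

x³ + 5x + 3 = 4179 ≡ 18 (mod 19).
18 is a non-residue mod 19; no y exists.

none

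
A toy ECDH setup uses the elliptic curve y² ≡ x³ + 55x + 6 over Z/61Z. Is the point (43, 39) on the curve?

y² = 39² ≡ 57; x³ + 55x + 6 = 81878 ≡ 16 (mod 61). 57 ≠ 16.

no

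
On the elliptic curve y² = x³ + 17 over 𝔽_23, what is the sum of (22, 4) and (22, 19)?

The two points share x = 22 and their y-coordinates satisfy 4 + 19 ≡ 0 (mod 23), so they are inverses. Their sum is the point at infinity.

O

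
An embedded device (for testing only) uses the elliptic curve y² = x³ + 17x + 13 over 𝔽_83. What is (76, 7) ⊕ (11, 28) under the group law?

(55, 59)

(76, 7) + (11, 28). λ = (28 - 7)/(11 - 76) ≡ 21/18 mod 83. 18⁻¹ ≡ 60 (mod 83) since 18·60 = 1080 ≡ 1, so λ ≡ 15.
  x = λ² - 76 - 11 = 225 - 87 ≡ 55; y = λ·(76 - 55) - 7 ≡ 59. → (55, 59)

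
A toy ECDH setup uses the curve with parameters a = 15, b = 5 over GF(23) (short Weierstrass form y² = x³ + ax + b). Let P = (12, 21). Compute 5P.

(6, 14)

Double-and-add on 5 = (101)₂. Start with P = (12, 21) for the leading 1-bit.
double: tangent at (12, 21): λ = (3·12² + 15)/(2·21) ≡ 10/19. 19⁻¹ ≡ 17 (mod 23) since 19·17 = 323 ≡ 1, so λ ≡ 10·17 ≡ 9.
  x = λ² - 12 - 12 = 81 - 24 ≡ 11; y = λ·(12 - 11) - 21 ≡ 11. → (11, 11)
double: tangent at (11, 11): λ = (3·11² + 15)/(2·11) ≡ 10/22. 22⁻¹ ≡ 22 (mod 23) since 22·22 = 484 ≡ 1, so λ ≡ 10·22 ≡ 13.
  x = λ² - 11 - 11 = 169 - 22 ≡ 9; y = λ·(11 - 9) - 11 ≡ 15. → (9, 15)
add P: (9, 15) + (12, 21). λ = (21 - 15)/(12 - 9) ≡ 6/3 mod 23. 3⁻¹ ≡ 8 (mod 23) since 3·8 = 24 ≡ 1, so λ ≡ 2.
  x = λ² - 9 - 12 = 4 - 21 ≡ 6; y = λ·(9 - 6) - 15 ≡ 14. → (6, 14)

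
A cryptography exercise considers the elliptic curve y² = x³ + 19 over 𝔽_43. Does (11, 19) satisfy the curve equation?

y² = 19² ≡ 17; x³ + 0x + 19 = 1350 ≡ 17 (mod 43). 17 = 17.

yes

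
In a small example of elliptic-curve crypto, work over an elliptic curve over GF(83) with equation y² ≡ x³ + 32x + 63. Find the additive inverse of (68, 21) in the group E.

(68, 62)

-(68, 21) = (68, -21 mod 83) = (68, 62).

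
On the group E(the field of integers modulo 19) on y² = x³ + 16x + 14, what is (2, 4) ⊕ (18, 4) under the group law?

(2, 4) + (18, 4). λ = (4 - 4)/(18 - 2) ≡ 0/16 mod 19. 16⁻¹ ≡ 6 (mod 19), so λ ≡ 0.
  x = λ² - 2 - 18 = 0 - 20 ≡ 18; y = λ·(2 - 18) - 4 ≡ 15. → (18, 15)

(18, 15)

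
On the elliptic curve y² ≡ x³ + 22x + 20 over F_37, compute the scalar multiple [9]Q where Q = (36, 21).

(27, 13)

Double-and-add on 9 = (1001)₂. Start with Q = (36, 21) for the leading 1-bit.
double: tangent at (36, 21): λ = (3·36² + 22)/(2·21) ≡ 25/5. 5⁻¹ ≡ 15 (mod 37), so λ ≡ 25·15 ≡ 5.
  x = λ² - 36 - 36 = 25 - 72 ≡ 27; y = λ·(36 - 27) - 21 ≡ 24. → (27, 24)
double: tangent at (27, 24): λ = (3·27² + 22)/(2·24) ≡ 26/11. 11⁻¹ ≡ 27 (mod 37) since 11·27 = 297 ≡ 1, so λ ≡ 26·27 ≡ 36.
  x = λ² - 27 - 27 = 1296 - 54 ≡ 21; y = λ·(27 - 21) - 24 ≡ 7. → (21, 7)
double: tangent at (21, 7): λ = (3·21² + 22)/(2·7) ≡ 13/14. 14⁻¹ ≡ 8 (mod 37) since 14·8 = 112 ≡ 1, so λ ≡ 13·8 ≡ 30.
  x = λ² - 21 - 21 = 900 - 42 ≡ 7; y = λ·(21 - 7) - 7 ≡ 6. → (7, 6)
add Q: (7, 6) + (36, 21). λ = (21 - 6)/(36 - 7) ≡ 15/29 mod 37. 29⁻¹ ≡ 23 (mod 37), so λ ≡ 12.
  x = λ² - 7 - 36 = 144 - 43 ≡ 27; y = λ·(7 - 27) - 6 ≡ 13. → (27, 13)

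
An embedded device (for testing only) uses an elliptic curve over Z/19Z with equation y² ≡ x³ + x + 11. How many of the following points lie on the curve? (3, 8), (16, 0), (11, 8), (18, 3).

2

(3, 8): 8² ≡ 7, rhs ≡ 3 → off.
(16, 0): 0² ≡ 0, rhs ≡ 0 → on.
(11, 8): 8² ≡ 7, rhs ≡ 4 → off.
(18, 3): 3² ≡ 9, rhs ≡ 9 → on.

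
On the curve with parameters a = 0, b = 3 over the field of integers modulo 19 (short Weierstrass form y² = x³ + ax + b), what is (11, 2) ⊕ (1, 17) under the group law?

(14, 12)

(11, 2) + (1, 17). λ = (17 - 2)/(1 - 11) ≡ 15/9 mod 19. 9⁻¹ ≡ 17 (mod 19) since 9·17 = 153 ≡ 1, so λ ≡ 8.
  x = λ² - 11 - 1 = 64 - 12 ≡ 14; y = λ·(11 - 14) - 2 ≡ 12. → (14, 12)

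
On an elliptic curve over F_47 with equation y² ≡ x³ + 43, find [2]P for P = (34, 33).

(35, 17)

tangent at (34, 33): λ = (3·34² + 0)/(2·33) ≡ 37/19. 19⁻¹ ≡ 5 (mod 47), so λ ≡ 37·5 ≡ 44.
  x = λ² - 34 - 34 = 1936 - 68 ≡ 35; y = λ·(34 - 35) - 33 ≡ 17. → (35, 17)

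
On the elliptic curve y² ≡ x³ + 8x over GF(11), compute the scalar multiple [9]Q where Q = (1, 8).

Double-and-add on 9 = (1001)₂. Start with Q = (1, 8) for the leading 1-bit.
double: tangent at (1, 8): λ = (3·1² + 8)/(2·8) ≡ 0/5. 5⁻¹ ≡ 9 (mod 11), so λ ≡ 0·9 ≡ 0.
  x = λ² - 1 - 1 = 0 - 2 ≡ 9; y = λ·(1 - 9) - 8 ≡ 3. → (9, 3)
double: tangent at (9, 3): λ = (3·9² + 8)/(2·3) ≡ 9/6. 6⁻¹ ≡ 2 (mod 11) since 6·2 = 12 ≡ 1, so λ ≡ 9·2 ≡ 7.
  x = λ² - 9 - 9 = 49 - 18 ≡ 9; y = λ·(9 - 9) - 3 ≡ 8. → (9, 8)
double: tangent at (9, 8): λ = (3·9² + 8)/(2·8) ≡ 9/5. 5⁻¹ ≡ 9 (mod 11), so λ ≡ 9·9 ≡ 4.
  x = λ² - 9 - 9 = 16 - 18 ≡ 9; y = λ·(9 - 9) - 8 ≡ 3. → (9, 3)
add Q: (9, 3) + (1, 8). λ = (8 - 3)/(1 - 9) ≡ 5/3 mod 11. 3⁻¹ ≡ 4 (mod 11) since 3·4 = 12 ≡ 1, so λ ≡ 9.
  x = λ² - 9 - 1 = 81 - 10 ≡ 5; y = λ·(9 - 5) - 3 ≡ 0. → (5, 0)

(5, 0)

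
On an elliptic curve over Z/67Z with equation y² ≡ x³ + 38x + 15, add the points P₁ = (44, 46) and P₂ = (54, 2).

(50, 34)

(44, 46) + (54, 2). λ = (2 - 46)/(54 - 44) ≡ 23/10 mod 67. 10⁻¹ ≡ 47 (mod 67), so λ ≡ 9.
  x = λ² - 44 - 54 = 81 - 98 ≡ 50; y = λ·(44 - 50) - 46 ≡ 34. → (50, 34)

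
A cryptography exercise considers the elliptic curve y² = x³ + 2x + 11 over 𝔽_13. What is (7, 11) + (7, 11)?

(11, 8)

tangent at (7, 11): λ = (3·7² + 2)/(2·11) ≡ 6/9. 9⁻¹ ≡ 3 (mod 13), so λ ≡ 6·3 ≡ 5.
  x = λ² - 7 - 7 = 25 - 14 ≡ 11; y = λ·(7 - 11) - 11 ≡ 8. → (11, 8)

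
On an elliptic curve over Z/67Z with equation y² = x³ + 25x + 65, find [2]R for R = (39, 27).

tangent at (39, 27): λ = (3·39² + 25)/(2·27) ≡ 32/54. 54⁻¹ ≡ 36 (mod 67), so λ ≡ 32·36 ≡ 13.
  x = λ² - 39 - 39 = 169 - 78 ≡ 24; y = λ·(39 - 24) - 27 ≡ 34. → (24, 34)

(24, 34)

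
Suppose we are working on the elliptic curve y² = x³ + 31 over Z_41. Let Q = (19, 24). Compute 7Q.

(0, 21)

Double-and-add on 7 = (111)₂. Start with Q = (19, 24) for the leading 1-bit.
double: tangent at (19, 24): λ = (3·19² + 0)/(2·24) ≡ 17/7. 7⁻¹ ≡ 6 (mod 41) since 7·6 = 42 ≡ 1, so λ ≡ 17·6 ≡ 20.
  x = λ² - 19 - 19 = 400 - 38 ≡ 34; y = λ·(19 - 34) - 24 ≡ 4. → (34, 4)
add Q: (34, 4) + (19, 24). λ = (24 - 4)/(19 - 34) ≡ 20/26 mod 41. 26⁻¹ ≡ 30 (mod 41) since 26·30 = 780 ≡ 1, so λ ≡ 26.
  x = λ² - 34 - 19 = 676 - 53 ≡ 8; y = λ·(34 - 8) - 4 ≡ 16. → (8, 16)
double: tangent at (8, 16): λ = (3·8² + 0)/(2·16) ≡ 28/32. 32⁻¹ ≡ 9 (mod 41), so λ ≡ 28·9 ≡ 6.
  x = λ² - 8 - 8 = 36 - 16 ≡ 20; y = λ·(8 - 20) - 16 ≡ 35. → (20, 35)
add Q: (20, 35) + (19, 24). λ = (24 - 35)/(19 - 20) ≡ 30/40 mod 41. 40⁻¹ ≡ 40 (mod 41) since 40·40 = 1600 ≡ 1, so λ ≡ 11.
  x = λ² - 20 - 19 = 121 - 39 ≡ 0; y = λ·(20 - 0) - 35 ≡ 21. → (0, 21)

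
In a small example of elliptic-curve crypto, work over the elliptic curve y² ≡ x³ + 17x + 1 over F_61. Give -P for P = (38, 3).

-(38, 3) = (38, -3 mod 61) = (38, 58).

(38, 58)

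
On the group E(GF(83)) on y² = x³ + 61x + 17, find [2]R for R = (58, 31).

tangent at (58, 31): λ = (3·58² + 61)/(2·31) ≡ 27/62. 62⁻¹ ≡ 79 (mod 83) since 62·79 = 4898 ≡ 1, so λ ≡ 27·79 ≡ 58.
  x = λ² - 58 - 58 = 3364 - 116 ≡ 11; y = λ·(58 - 11) - 31 ≡ 39. → (11, 39)

(11, 39)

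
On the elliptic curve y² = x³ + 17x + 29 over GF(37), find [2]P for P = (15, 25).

tangent at (15, 25): λ = (3·15² + 17)/(2·25) ≡ 26/13. 13⁻¹ ≡ 20 (mod 37), so λ ≡ 26·20 ≡ 2.
  x = λ² - 15 - 15 = 4 - 30 ≡ 11; y = λ·(15 - 11) - 25 ≡ 20. → (11, 20)

(11, 20)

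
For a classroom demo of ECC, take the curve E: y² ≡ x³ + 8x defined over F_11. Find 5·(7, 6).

(7, 5)

Write G = (7, 6).
Double-and-add on 5 = (101)₂. Start with G = (7, 6) for the leading 1-bit.
double: tangent at (7, 6): λ = (3·7² + 8)/(2·6) ≡ 1/1. 1⁻¹ ≡ 1 (mod 11) since 1·1 = 1 ≡ 1, so λ ≡ 1·1 ≡ 1.
  x = λ² - 7 - 7 = 1 - 14 ≡ 9; y = λ·(7 - 9) - 6 ≡ 3. → (9, 3)
double: tangent at (9, 3): λ = (3·9² + 8)/(2·3) ≡ 9/6. 6⁻¹ ≡ 2 (mod 11) since 6·2 = 12 ≡ 1, so λ ≡ 9·2 ≡ 7.
  x = λ² - 9 - 9 = 49 - 18 ≡ 9; y = λ·(9 - 9) - 3 ≡ 8. → (9, 8)
add G: (9, 8) + (7, 6). λ = (6 - 8)/(7 - 9) ≡ 9/9 mod 11. 9⁻¹ ≡ 5 (mod 11), so λ ≡ 1.
  x = λ² - 9 - 7 = 1 - 16 ≡ 7; y = λ·(9 - 7) - 8 ≡ 5. → (7, 5)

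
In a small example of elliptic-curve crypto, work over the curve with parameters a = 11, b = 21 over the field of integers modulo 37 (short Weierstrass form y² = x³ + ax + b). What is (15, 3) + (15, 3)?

tangent at (15, 3): λ = (3·15² + 11)/(2·3) ≡ 20/6. 6⁻¹ ≡ 31 (mod 37) since 6·31 = 186 ≡ 1, so λ ≡ 20·31 ≡ 28.
  x = λ² - 15 - 15 = 784 - 30 ≡ 14; y = λ·(15 - 14) - 3 ≡ 25. → (14, 25)

(14, 25)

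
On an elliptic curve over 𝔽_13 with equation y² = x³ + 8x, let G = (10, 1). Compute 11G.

Repeated addition: build up to 11G.
2G: tangent at (10, 1): λ = (3·10² + 8)/(2·1) ≡ 9/2. 2⁻¹ ≡ 7 (mod 13) since 2·7 = 14 ≡ 1, so λ ≡ 9·7 ≡ 11.
  x = λ² - 10 - 10 = 121 - 20 ≡ 10; y = λ·(10 - 10) - 1 ≡ 12. → (10, 12)
3G: (10, 12) + (10, 1): same x and y₁ ≡ -y₂, so the sum is O.
4G: O + (10, 1) = (10, 1) (identity).
5G: tangent at (10, 1): λ = (3·10² + 8)/(2·1) ≡ 9/2. 2⁻¹ ≡ 7 (mod 13), so λ ≡ 9·7 ≡ 11.
  x = λ² - 10 - 10 = 121 - 20 ≡ 10; y = λ·(10 - 10) - 1 ≡ 12. → (10, 12)
6G: (10, 12) + (10, 1): same x and y₁ ≡ -y₂, so the sum is O.
7G: O + (10, 1) = (10, 1) (identity).
8G: tangent at (10, 1): λ = (3·10² + 8)/(2·1) ≡ 9/2. 2⁻¹ ≡ 7 (mod 13) since 2·7 = 14 ≡ 1, so λ ≡ 9·7 ≡ 11.
  x = λ² - 10 - 10 = 121 - 20 ≡ 10; y = λ·(10 - 10) - 1 ≡ 12. → (10, 12)
9G: (10, 12) + (10, 1): same x and y₁ ≡ -y₂, so the sum is O.
10G: O + (10, 1) = (10, 1) (identity).
11G: tangent at (10, 1): λ = (3·10² + 8)/(2·1) ≡ 9/2. 2⁻¹ ≡ 7 (mod 13) since 2·7 = 14 ≡ 1, so λ ≡ 9·7 ≡ 11.
  x = λ² - 10 - 10 = 121 - 20 ≡ 10; y = λ·(10 - 10) - 1 ≡ 12. → (10, 12)

(10, 12)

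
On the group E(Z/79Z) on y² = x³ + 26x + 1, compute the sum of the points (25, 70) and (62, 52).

(25, 70) + (62, 52). λ = (52 - 70)/(62 - 25) ≡ 61/37 mod 79. 37⁻¹ ≡ 47 (mod 79), so λ ≡ 23.
  x = λ² - 25 - 62 = 529 - 87 ≡ 47; y = λ·(25 - 47) - 70 ≡ 56. → (47, 56)

(47, 56)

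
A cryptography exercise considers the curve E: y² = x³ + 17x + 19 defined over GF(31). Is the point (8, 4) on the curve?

y² = 4² ≡ 16; x³ + 17x + 19 = 667 ≡ 16 (mod 31). 16 = 16.

yes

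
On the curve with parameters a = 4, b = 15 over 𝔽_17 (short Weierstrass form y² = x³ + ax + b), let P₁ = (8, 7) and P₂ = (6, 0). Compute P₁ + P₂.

(11, 8)

(8, 7) + (6, 0). λ = (0 - 7)/(6 - 8) ≡ 10/15 mod 17. 15⁻¹ ≡ 8 (mod 17), so λ ≡ 12.
  x = λ² - 8 - 6 = 144 - 14 ≡ 11; y = λ·(8 - 11) - 7 ≡ 8. → (11, 8)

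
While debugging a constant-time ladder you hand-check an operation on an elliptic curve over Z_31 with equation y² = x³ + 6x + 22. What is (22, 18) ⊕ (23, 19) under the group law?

(22, 18) + (23, 19). λ = (19 - 18)/(23 - 22) ≡ 1/1 mod 31. 1⁻¹ ≡ 1 (mod 31), so λ ≡ 1.
  x = λ² - 22 - 23 = 1 - 45 ≡ 18; y = λ·(22 - 18) - 18 ≡ 17. → (18, 17)

(18, 17)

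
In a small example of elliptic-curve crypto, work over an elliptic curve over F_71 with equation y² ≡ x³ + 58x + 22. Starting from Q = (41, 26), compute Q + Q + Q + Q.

Repeated addition: build up to 4Q.
2Q: tangent at (41, 26): λ = (3·41² + 58)/(2·26) ≡ 60/52. 52⁻¹ ≡ 56 (mod 71) since 52·56 = 2912 ≡ 1, so λ ≡ 60·56 ≡ 23.
  x = λ² - 41 - 41 = 529 - 82 ≡ 21; y = λ·(41 - 21) - 26 ≡ 8. → (21, 8)
3Q: (21, 8) + (41, 26). λ = (26 - 8)/(41 - 21) ≡ 18/20 mod 71. 20⁻¹ ≡ 32 (mod 71) since 20·32 = 640 ≡ 1, so λ ≡ 8.
  x = λ² - 21 - 41 = 64 - 62 ≡ 2; y = λ·(21 - 2) - 8 ≡ 2. → (2, 2)
4Q: (2, 2) + (41, 26). λ = (26 - 2)/(41 - 2) ≡ 24/39 mod 71. 39⁻¹ ≡ 51 (mod 71), so λ ≡ 17.
  x = λ² - 2 - 41 = 289 - 43 ≡ 33; y = λ·(2 - 33) - 2 ≡ 39. → (33, 39)

(33, 39)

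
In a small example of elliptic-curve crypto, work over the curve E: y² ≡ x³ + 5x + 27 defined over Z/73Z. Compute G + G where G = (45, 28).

tangent at (45, 28): λ = (3·45² + 5)/(2·28) ≡ 21/56. 56⁻¹ ≡ 30 (mod 73) since 56·30 = 1680 ≡ 1, so λ ≡ 21·30 ≡ 46.
  x = λ² - 45 - 45 = 2116 - 90 ≡ 55; y = λ·(45 - 55) - 28 ≡ 23. → (55, 23)

(55, 23)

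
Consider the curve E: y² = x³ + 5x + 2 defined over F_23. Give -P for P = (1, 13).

-(1, 13) = (1, -13 mod 23) = (1, 10).

(1, 10)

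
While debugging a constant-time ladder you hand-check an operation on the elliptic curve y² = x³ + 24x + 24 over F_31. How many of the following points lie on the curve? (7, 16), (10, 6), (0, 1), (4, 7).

(7, 16): 16² ≡ 8, rhs ≡ 8 → on.
(10, 6): 6² ≡ 5, rhs ≡ 24 → off.
(0, 1): 1² ≡ 1, rhs ≡ 24 → off.
(4, 7): 7² ≡ 18, rhs ≡ 29 → off.

1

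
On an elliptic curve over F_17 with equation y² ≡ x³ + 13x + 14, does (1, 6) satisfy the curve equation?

no

y² = 6² ≡ 2; x³ + 13x + 14 = 28 ≡ 11 (mod 17). 2 ≠ 11.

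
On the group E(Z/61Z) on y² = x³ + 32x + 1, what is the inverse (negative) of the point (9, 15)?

-(9, 15) = (9, -15 mod 61) = (9, 46).

(9, 46)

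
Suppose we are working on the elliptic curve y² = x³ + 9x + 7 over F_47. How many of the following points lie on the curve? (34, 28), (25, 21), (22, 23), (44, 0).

(34, 28): 28² ≡ 32, rhs ≡ 43 → off.
(25, 21): 21² ≡ 18, rhs ≡ 18 → on.
(22, 23): 23² ≡ 12, rhs ≡ 43 → off.
(44, 0): 0² ≡ 0, rhs ≡ 0 → on.

2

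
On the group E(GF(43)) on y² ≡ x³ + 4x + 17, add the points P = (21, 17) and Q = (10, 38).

(21, 17) + (10, 38). λ = (38 - 17)/(10 - 21) ≡ 21/32 mod 43. 32⁻¹ ≡ 39 (mod 43) since 32·39 = 1248 ≡ 1, so λ ≡ 2.
  x = λ² - 21 - 10 = 4 - 31 ≡ 16; y = λ·(21 - 16) - 17 ≡ 36. → (16, 36)

(16, 36)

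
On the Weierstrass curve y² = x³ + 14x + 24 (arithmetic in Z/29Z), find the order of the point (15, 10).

2P: tangent at (15, 10): λ = (3·15² + 14)/(2·10) ≡ 22/20. 20⁻¹ ≡ 16 (mod 29), so λ ≡ 22·16 ≡ 4.
  x = λ² - 15 - 15 = 16 - 30 ≡ 15; y = λ·(15 - 15) - 10 ≡ 19. → (15, 19)
3P: (15, 19) + (15, 10): same x and y₁ ≡ -y₂, so the sum is O.
3P = O, so the order is 3.

3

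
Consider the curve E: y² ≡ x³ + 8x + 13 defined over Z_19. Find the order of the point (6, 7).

4

2P: tangent at (6, 7): λ = (3·6² + 8)/(2·7) ≡ 2/14. 14⁻¹ ≡ 15 (mod 19), so λ ≡ 2·15 ≡ 11.
  x = λ² - 6 - 6 = 121 - 12 ≡ 14; y = λ·(6 - 14) - 7 ≡ 0. → (14, 0)
3P: (14, 0) + (6, 7). λ = (7 - 0)/(6 - 14) ≡ 7/11 mod 19. 11⁻¹ ≡ 7 (mod 19), so λ ≡ 11.
  x = λ² - 14 - 6 = 121 - 20 ≡ 6; y = λ·(14 - 6) - 0 ≡ 12. → (6, 12)
4P: (6, 12) + (6, 7): same x and y₁ ≡ -y₂, so the sum is O.
4P = O, so the order is 4.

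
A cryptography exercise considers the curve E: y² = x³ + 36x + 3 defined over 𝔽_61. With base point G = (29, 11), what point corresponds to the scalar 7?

Repeated addition: build up to 7G.
2G: tangent at (29, 11): λ = (3·29² + 36)/(2·11) ≡ 58/22. 22⁻¹ ≡ 25 (mod 61) since 22·25 = 550 ≡ 1, so λ ≡ 58·25 ≡ 47.
  x = λ² - 29 - 29 = 2209 - 58 ≡ 16; y = λ·(29 - 16) - 11 ≡ 51. → (16, 51)
3G: (16, 51) + (29, 11). λ = (11 - 51)/(29 - 16) ≡ 21/13 mod 61. 13⁻¹ ≡ 47 (mod 61) since 13·47 = 611 ≡ 1, so λ ≡ 11.
  x = λ² - 16 - 29 = 121 - 45 ≡ 15; y = λ·(16 - 15) - 51 ≡ 21. → (15, 21)
4G: (15, 21) + (29, 11). λ = (11 - 21)/(29 - 15) ≡ 51/14 mod 61. 14⁻¹ ≡ 48 (mod 61) since 14·48 = 672 ≡ 1, so λ ≡ 8.
  x = λ² - 15 - 29 = 64 - 44 ≡ 20; y = λ·(15 - 20) - 21 ≡ 0. → (20, 0)
5G: (20, 0) + (29, 11). λ = (11 - 0)/(29 - 20) ≡ 11/9 mod 61. 9⁻¹ ≡ 34 (mod 61), so λ ≡ 8.
  x = λ² - 20 - 29 = 64 - 49 ≡ 15; y = λ·(20 - 15) - 0 ≡ 40. → (15, 40)
6G: (15, 40) + (29, 11). λ = (11 - 40)/(29 - 15) ≡ 32/14 mod 61. 14⁻¹ ≡ 48 (mod 61), so λ ≡ 11.
  x = λ² - 15 - 29 = 121 - 44 ≡ 16; y = λ·(15 - 16) - 40 ≡ 10. → (16, 10)
7G: (16, 10) + (29, 11). λ = (11 - 10)/(29 - 16) ≡ 1/13 mod 61. 13⁻¹ ≡ 47 (mod 61), so λ ≡ 47.
  x = λ² - 16 - 29 = 2209 - 45 ≡ 29; y = λ·(16 - 29) - 10 ≡ 50. → (29, 50)

(29, 50)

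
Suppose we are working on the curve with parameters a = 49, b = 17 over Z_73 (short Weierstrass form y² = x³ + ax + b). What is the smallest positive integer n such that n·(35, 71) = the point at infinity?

2P: tangent at (35, 71): λ = (3·35² + 49)/(2·71) ≡ 1/69. 69⁻¹ ≡ 18 (mod 73), so λ ≡ 1·18 ≡ 18.
  x = λ² - 35 - 35 = 324 - 70 ≡ 35; y = λ·(35 - 35) - 71 ≡ 2. → (35, 2)
3P: (35, 2) + (35, 71): same x and y₁ ≡ -y₂, so the sum is the point at infinity.
3P = the point at infinity, so the order is 3.

3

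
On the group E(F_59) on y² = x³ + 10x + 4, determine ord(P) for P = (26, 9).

9

2P: tangent at (26, 9): λ = (3·26² + 10)/(2·9) ≡ 32/18. 18⁻¹ ≡ 23 (mod 59), so λ ≡ 32·23 ≡ 28.
  x = λ² - 26 - 26 = 784 - 52 ≡ 24; y = λ·(26 - 24) - 9 ≡ 47. → (24, 47)
3P: (24, 47) + (26, 9). λ = (9 - 47)/(26 - 24) ≡ 21/2 mod 59. 2⁻¹ ≡ 30 (mod 59) since 2·30 = 60 ≡ 1, so λ ≡ 40.
  x = λ² - 24 - 26 = 1600 - 50 ≡ 16; y = λ·(24 - 16) - 47 ≡ 37. → (16, 37)
4P: (16, 37) + (26, 9). λ = (9 - 37)/(26 - 16) ≡ 31/10 mod 59. 10⁻¹ ≡ 6 (mod 59) since 10·6 = 60 ≡ 1, so λ ≡ 9.
  x = λ² - 16 - 26 = 81 - 42 ≡ 39; y = λ·(16 - 39) - 37 ≡ 51. → (39, 51)
5P: (39, 51) + (26, 9). λ = (9 - 51)/(26 - 39) ≡ 17/46 mod 59. 46⁻¹ ≡ 9 (mod 59), so λ ≡ 35.
  x = λ² - 39 - 26 = 1225 - 65 ≡ 39; y = λ·(39 - 39) - 51 ≡ 8. → (39, 8)
6P: (39, 8) + (26, 9). λ = (9 - 8)/(26 - 39) ≡ 1/46 mod 59. 46⁻¹ ≡ 9 (mod 59) since 46·9 = 414 ≡ 1, so λ ≡ 9.
  x = λ² - 39 - 26 = 81 - 65 ≡ 16; y = λ·(39 - 16) - 8 ≡ 22. → (16, 22)
7P: (16, 22) + (26, 9). λ = (9 - 22)/(26 - 16) ≡ 46/10 mod 59. 10⁻¹ ≡ 6 (mod 59), so λ ≡ 40.
  x = λ² - 16 - 26 = 1600 - 42 ≡ 24; y = λ·(16 - 24) - 22 ≡ 12. → (24, 12)
8P: (24, 12) + (26, 9). λ = (9 - 12)/(26 - 24) ≡ 56/2 mod 59. 2⁻¹ ≡ 30 (mod 59) since 2·30 = 60 ≡ 1, so λ ≡ 28.
  x = λ² - 24 - 26 = 784 - 50 ≡ 26; y = λ·(24 - 26) - 12 ≡ 50. → (26, 50)
9P: (26, 50) + (26, 9): same x and y₁ ≡ -y₂, so the sum is 𝒪.
9P = 𝒪, so the order is 9.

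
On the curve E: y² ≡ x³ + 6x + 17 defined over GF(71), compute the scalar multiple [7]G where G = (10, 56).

Repeated addition: build up to 7G.
2G: tangent at (10, 56): λ = (3·10² + 6)/(2·56) ≡ 22/41. 41⁻¹ ≡ 26 (mod 71) since 41·26 = 1066 ≡ 1, so λ ≡ 22·26 ≡ 4.
  x = λ² - 10 - 10 = 16 - 20 ≡ 67; y = λ·(10 - 67) - 56 ≡ 0. → (67, 0)
3G: (67, 0) + (10, 56). λ = (56 - 0)/(10 - 67) ≡ 56/14 mod 71. 14⁻¹ ≡ 66 (mod 71) since 14·66 = 924 ≡ 1, so λ ≡ 4.
  x = λ² - 67 - 10 = 16 - 77 ≡ 10; y = λ·(67 - 10) - 0 ≡ 15. → (10, 15)
4G: (10, 15) + (10, 56): same x and y₁ ≡ -y₂, so the sum is ∞.
5G: ∞ + (10, 56) = (10, 56) (identity).
6G: tangent at (10, 56): λ = (3·10² + 6)/(2·56) ≡ 22/41. 41⁻¹ ≡ 26 (mod 71), so λ ≡ 22·26 ≡ 4.
  x = λ² - 10 - 10 = 16 - 20 ≡ 67; y = λ·(10 - 67) - 56 ≡ 0. → (67, 0)
7G: (67, 0) + (10, 56). λ = (56 - 0)/(10 - 67) ≡ 56/14 mod 71. 14⁻¹ ≡ 66 (mod 71), so λ ≡ 4.
  x = λ² - 67 - 10 = 16 - 77 ≡ 10; y = λ·(67 - 10) - 0 ≡ 15. → (10, 15)

(10, 15)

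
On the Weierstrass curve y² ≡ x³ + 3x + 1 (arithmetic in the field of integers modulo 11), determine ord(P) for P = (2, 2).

9

2P: tangent at (2, 2): λ = (3·2² + 3)/(2·2) ≡ 4/4. 4⁻¹ ≡ 3 (mod 11) since 4·3 = 12 ≡ 1, so λ ≡ 4·3 ≡ 1.
  x = λ² - 2 - 2 = 1 - 4 ≡ 8; y = λ·(2 - 8) - 2 ≡ 3. → (8, 3)
3P: (8, 3) + (2, 2). λ = (2 - 3)/(2 - 8) ≡ 10/5 mod 11. 5⁻¹ ≡ 9 (mod 11), so λ ≡ 2.
  x = λ² - 8 - 2 = 4 - 10 ≡ 5; y = λ·(8 - 5) - 3 ≡ 3. → (5, 3)
4P: (5, 3) + (2, 2). λ = (2 - 3)/(2 - 5) ≡ 10/8 mod 11. 8⁻¹ ≡ 7 (mod 11), so λ ≡ 4.
  x = λ² - 5 - 2 = 16 - 7 ≡ 9; y = λ·(5 - 9) - 3 ≡ 3. → (9, 3)
5P: (9, 3) + (2, 2). λ = (2 - 3)/(2 - 9) ≡ 10/4 mod 11. 4⁻¹ ≡ 3 (mod 11), so λ ≡ 8.
  x = λ² - 9 - 2 = 64 - 11 ≡ 9; y = λ·(9 - 9) - 3 ≡ 8. → (9, 8)
6P: (9, 8) + (2, 2). λ = (2 - 8)/(2 - 9) ≡ 5/4 mod 11. 4⁻¹ ≡ 3 (mod 11) since 4·3 = 12 ≡ 1, so λ ≡ 4.
  x = λ² - 9 - 2 = 16 - 11 ≡ 5; y = λ·(9 - 5) - 8 ≡ 8. → (5, 8)
7P: (5, 8) + (2, 2). λ = (2 - 8)/(2 - 5) ≡ 5/8 mod 11. 8⁻¹ ≡ 7 (mod 11) since 8·7 = 56 ≡ 1, so λ ≡ 2.
  x = λ² - 5 - 2 = 4 - 7 ≡ 8; y = λ·(5 - 8) - 8 ≡ 8. → (8, 8)
8P: (8, 8) + (2, 2). λ = (2 - 8)/(2 - 8) ≡ 5/5 mod 11. 5⁻¹ ≡ 9 (mod 11), so λ ≡ 1.
  x = λ² - 8 - 2 = 1 - 10 ≡ 2; y = λ·(8 - 2) - 8 ≡ 9. → (2, 9)
9P: (2, 9) + (2, 2): same x and y₁ ≡ -y₂, so the sum is ∞.
9P = ∞, so the order is 9.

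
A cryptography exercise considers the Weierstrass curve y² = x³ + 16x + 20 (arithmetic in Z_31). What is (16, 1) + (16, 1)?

(27, 27)

tangent at (16, 1): λ = (3·16² + 16)/(2·1) ≡ 9/2. 2⁻¹ ≡ 16 (mod 31), so λ ≡ 9·16 ≡ 20.
  x = λ² - 16 - 16 = 400 - 32 ≡ 27; y = λ·(16 - 27) - 1 ≡ 27. → (27, 27)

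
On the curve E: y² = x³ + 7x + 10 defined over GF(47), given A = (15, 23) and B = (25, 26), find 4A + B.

First 4A:
Double-and-add on 4 = (100)₂. Start with A = (15, 23) for the leading 1-bit.
double: tangent at (15, 23): λ = (3·15² + 7)/(2·23) ≡ 24/46. 46⁻¹ ≡ 46 (mod 47), so λ ≡ 24·46 ≡ 23.
  x = λ² - 15 - 15 = 529 - 30 ≡ 29; y = λ·(15 - 29) - 23 ≡ 31. → (29, 31)
double: tangent at (29, 31): λ = (3·29² + 7)/(2·31) ≡ 39/15. 15⁻¹ ≡ 22 (mod 47), so λ ≡ 39·22 ≡ 12.
  x = λ² - 29 - 29 = 144 - 58 ≡ 39; y = λ·(29 - 39) - 31 ≡ 37. → (39, 37)
4A = (39, 37).
Finally 4A + B:
(39, 37) + (25, 26). λ = (26 - 37)/(25 - 39) ≡ 36/33 mod 47. 33⁻¹ ≡ 10 (mod 47) since 33·10 = 330 ≡ 1, so λ ≡ 31.
  x = λ² - 39 - 25 = 961 - 64 ≡ 4; y = λ·(39 - 4) - 37 ≡ 14. → (4, 14)

(4, 14)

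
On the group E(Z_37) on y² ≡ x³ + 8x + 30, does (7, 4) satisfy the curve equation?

no

y² = 4² ≡ 16; x³ + 8x + 30 = 429 ≡ 22 (mod 37). 16 ≠ 22.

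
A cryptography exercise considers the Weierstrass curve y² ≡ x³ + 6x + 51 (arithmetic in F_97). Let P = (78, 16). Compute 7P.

Double-and-add on 7 = (111)₂. Start with P = (78, 16) for the leading 1-bit.
double: tangent at (78, 16): λ = (3·78² + 6)/(2·16) ≡ 22/32. 32⁻¹ ≡ 94 (mod 97), so λ ≡ 22·94 ≡ 31.
  x = λ² - 78 - 78 = 961 - 156 ≡ 29; y = λ·(78 - 29) - 16 ≡ 48. → (29, 48)
add P: (29, 48) + (78, 16). λ = (16 - 48)/(78 - 29) ≡ 65/49 mod 97. 49⁻¹ ≡ 2 (mod 97) since 49·2 = 98 ≡ 1, so λ ≡ 33.
  x = λ² - 29 - 78 = 1089 - 107 ≡ 12; y = λ·(29 - 12) - 48 ≡ 28. → (12, 28)
double: tangent at (12, 28): λ = (3·12² + 6)/(2·28) ≡ 50/56. 56⁻¹ ≡ 26 (mod 97), so λ ≡ 50·26 ≡ 39.
  x = λ² - 12 - 12 = 1521 - 24 ≡ 42; y = λ·(12 - 42) - 28 ≡ 63. → (42, 63)
add P: (42, 63) + (78, 16). λ = (16 - 63)/(78 - 42) ≡ 50/36 mod 97. 36⁻¹ ≡ 62 (mod 97) since 36·62 = 2232 ≡ 1, so λ ≡ 93.
  x = λ² - 42 - 78 = 8649 - 120 ≡ 90; y = λ·(42 - 90) - 63 ≡ 32. → (90, 32)

(90, 32)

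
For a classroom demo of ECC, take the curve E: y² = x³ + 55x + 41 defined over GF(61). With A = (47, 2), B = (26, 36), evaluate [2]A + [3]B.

First 2A:
Repeated addition: build up to 2A.
2A: tangent at (47, 2): λ = (3·47² + 55)/(2·2) ≡ 33/4. 4⁻¹ ≡ 46 (mod 61), so λ ≡ 33·46 ≡ 54.
  x = λ² - 47 - 47 = 2916 - 94 ≡ 16; y = λ·(47 - 16) - 2 ≡ 25. → (16, 25)
2A = (16, 25).
Next 3B:
Repeated addition: build up to 3B.
2B: tangent at (26, 36): λ = (3·26² + 55)/(2·36) ≡ 9/11. 11⁻¹ ≡ 50 (mod 61) since 11·50 = 550 ≡ 1, so λ ≡ 9·50 ≡ 23.
  x = λ² - 26 - 26 = 529 - 52 ≡ 50; y = λ·(26 - 50) - 36 ≡ 22. → (50, 22)
3B: (50, 22) + (26, 36). λ = (36 - 22)/(26 - 50) ≡ 14/37 mod 61. 37⁻¹ ≡ 33 (mod 61) since 37·33 = 1221 ≡ 1, so λ ≡ 35.
  x = λ² - 50 - 26 = 1225 - 76 ≡ 51; y = λ·(50 - 51) - 22 ≡ 4. → (51, 4)
3B = (51, 4).
Finally 2A + 3B:
(16, 25) + (51, 4). λ = (4 - 25)/(51 - 16) ≡ 40/35 mod 61. 35⁻¹ ≡ 7 (mod 61) since 35·7 = 245 ≡ 1, so λ ≡ 36.
  x = λ² - 16 - 51 = 1296 - 67 ≡ 9; y = λ·(16 - 9) - 25 ≡ 44. → (9, 44)

(9, 44)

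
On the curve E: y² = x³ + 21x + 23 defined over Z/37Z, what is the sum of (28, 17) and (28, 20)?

The two points share x = 28 and their y-coordinates satisfy 17 + 20 ≡ 0 (mod 37), so they are inverses. Their sum is O.

O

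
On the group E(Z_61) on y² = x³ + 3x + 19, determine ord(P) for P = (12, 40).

3

2P: tangent at (12, 40): λ = (3·12² + 3)/(2·40) ≡ 8/19. 19⁻¹ ≡ 45 (mod 61), so λ ≡ 8·45 ≡ 55.
  x = λ² - 12 - 12 = 3025 - 24 ≡ 12; y = λ·(12 - 12) - 40 ≡ 21. → (12, 21)
3P: (12, 21) + (12, 40): same x and y₁ ≡ -y₂, so the sum is O.
3P = O, so the order is 3.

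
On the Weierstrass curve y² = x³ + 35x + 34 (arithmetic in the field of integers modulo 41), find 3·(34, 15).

Write P = (34, 15).
Repeated addition: build up to 3P.
2P: tangent at (34, 15): λ = (3·34² + 35)/(2·15) ≡ 18/30. 30⁻¹ ≡ 26 (mod 41), so λ ≡ 18·26 ≡ 17.
  x = λ² - 34 - 34 = 289 - 68 ≡ 16; y = λ·(34 - 16) - 15 ≡ 4. → (16, 4)
3P: (16, 4) + (34, 15). λ = (15 - 4)/(34 - 16) ≡ 11/18 mod 41. 18⁻¹ ≡ 16 (mod 41) since 18·16 = 288 ≡ 1, so λ ≡ 12.
  x = λ² - 16 - 34 = 144 - 50 ≡ 12; y = λ·(16 - 12) - 4 ≡ 3. → (12, 3)

(12, 3)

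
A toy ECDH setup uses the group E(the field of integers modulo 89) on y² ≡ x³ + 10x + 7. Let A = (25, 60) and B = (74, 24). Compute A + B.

(25, 60) + (74, 24). λ = (24 - 60)/(74 - 25) ≡ 53/49 mod 89. 49⁻¹ ≡ 20 (mod 89) since 49·20 = 980 ≡ 1, so λ ≡ 81.
  x = λ² - 25 - 74 = 6561 - 99 ≡ 54; y = λ·(25 - 54) - 60 ≡ 83. → (54, 83)

(54, 83)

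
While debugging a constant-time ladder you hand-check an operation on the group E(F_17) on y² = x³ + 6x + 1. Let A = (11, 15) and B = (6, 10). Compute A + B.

(1, 12)

(11, 15) + (6, 10). λ = (10 - 15)/(6 - 11) ≡ 12/12 mod 17. 12⁻¹ ≡ 10 (mod 17) since 12·10 = 120 ≡ 1, so λ ≡ 1.
  x = λ² - 11 - 6 = 1 - 17 ≡ 1; y = λ·(11 - 1) - 15 ≡ 12. → (1, 12)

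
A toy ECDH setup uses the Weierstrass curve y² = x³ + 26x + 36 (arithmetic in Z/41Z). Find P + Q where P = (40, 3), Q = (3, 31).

(6, 30)

(40, 3) + (3, 31). λ = (31 - 3)/(3 - 40) ≡ 28/4 mod 41. 4⁻¹ ≡ 31 (mod 41), so λ ≡ 7.
  x = λ² - 40 - 3 = 49 - 43 ≡ 6; y = λ·(40 - 6) - 3 ≡ 30. → (6, 30)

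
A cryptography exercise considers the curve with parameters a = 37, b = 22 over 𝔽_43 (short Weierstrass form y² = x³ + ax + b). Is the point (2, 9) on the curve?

no

y² = 9² ≡ 38; x³ + 37x + 22 = 104 ≡ 18 (mod 43). 38 ≠ 18.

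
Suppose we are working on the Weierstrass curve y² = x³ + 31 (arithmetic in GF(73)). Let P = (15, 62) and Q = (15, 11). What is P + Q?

The two points share x = 15 and their y-coordinates satisfy 62 + 11 ≡ 0 (mod 73), so they are inverses. Their sum is the point at infinity.

O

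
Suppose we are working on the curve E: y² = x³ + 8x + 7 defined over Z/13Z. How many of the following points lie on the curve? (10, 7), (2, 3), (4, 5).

(10, 7): 7² ≡ 10, rhs ≡ 8 → off.
(2, 3): 3² ≡ 9, rhs ≡ 5 → off.
(4, 5): 5² ≡ 12, rhs ≡ 12 → on.

1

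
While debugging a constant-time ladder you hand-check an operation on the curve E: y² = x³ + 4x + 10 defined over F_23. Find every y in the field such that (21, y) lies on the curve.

none

x³ + 4x + 10 = 9355 ≡ 17 (mod 23).
17 is a non-residue mod 23; no y exists.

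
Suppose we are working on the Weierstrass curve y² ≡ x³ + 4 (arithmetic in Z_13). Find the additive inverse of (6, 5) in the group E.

-(6, 5) = (6, -5 mod 13) = (6, 8).

(6, 8)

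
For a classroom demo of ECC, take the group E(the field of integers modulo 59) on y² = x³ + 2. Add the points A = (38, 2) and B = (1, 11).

(38, 2) + (1, 11). λ = (11 - 2)/(1 - 38) ≡ 9/22 mod 59. 22⁻¹ ≡ 51 (mod 59), so λ ≡ 46.
  x = λ² - 38 - 1 = 2116 - 39 ≡ 12; y = λ·(38 - 12) - 2 ≡ 14. → (12, 14)

(12, 14)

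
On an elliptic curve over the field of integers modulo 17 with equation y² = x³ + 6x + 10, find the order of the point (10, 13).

5

2P: tangent at (10, 13): λ = (3·10² + 6)/(2·13) ≡ 0/9. 9⁻¹ ≡ 2 (mod 17), so λ ≡ 0·2 ≡ 0.
  x = λ² - 10 - 10 = 0 - 20 ≡ 14; y = λ·(10 - 14) - 13 ≡ 4. → (14, 4)
3P: (14, 4) + (10, 13). λ = (13 - 4)/(10 - 14) ≡ 9/13 mod 17. 13⁻¹ ≡ 4 (mod 17), so λ ≡ 2.
  x = λ² - 14 - 10 = 4 - 24 ≡ 14; y = λ·(14 - 14) - 4 ≡ 13. → (14, 13)
4P: (14, 13) + (10, 13). λ = (13 - 13)/(10 - 14) ≡ 0/13 mod 17. 13⁻¹ ≡ 4 (mod 17) since 13·4 = 52 ≡ 1, so λ ≡ 0.
  x = λ² - 14 - 10 = 0 - 24 ≡ 10; y = λ·(14 - 10) - 13 ≡ 4. → (10, 4)
5P: (10, 4) + (10, 13): same x and y₁ ≡ -y₂, so the sum is the point at infinity.
5P = the point at infinity, so the order is 5.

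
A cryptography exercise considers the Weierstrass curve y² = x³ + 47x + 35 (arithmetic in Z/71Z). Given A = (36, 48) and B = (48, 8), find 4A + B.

(56, 12)

First 4A:
Double-and-add on 4 = (100)₂. Start with A = (36, 48) for the leading 1-bit.
double: tangent at (36, 48): λ = (3·36² + 47)/(2·48) ≡ 30/25. 25⁻¹ ≡ 54 (mod 71), so λ ≡ 30·54 ≡ 58.
  x = λ² - 36 - 36 = 3364 - 72 ≡ 26; y = λ·(36 - 26) - 48 ≡ 35. → (26, 35)
double: tangent at (26, 35): λ = (3·26² + 47)/(2·35) ≡ 16/70. 70⁻¹ ≡ 70 (mod 71) since 70·70 = 4900 ≡ 1, so λ ≡ 16·70 ≡ 55.
  x = λ² - 26 - 26 = 3025 - 52 ≡ 62; y = λ·(26 - 62) - 35 ≡ 44. → (62, 44)
4A = (62, 44).
Finally 4A + B:
(62, 44) + (48, 8). λ = (8 - 44)/(48 - 62) ≡ 35/57 mod 71. 57⁻¹ ≡ 5 (mod 71) since 57·5 = 285 ≡ 1, so λ ≡ 33.
  x = λ² - 62 - 48 = 1089 - 110 ≡ 56; y = λ·(62 - 56) - 44 ≡ 12. → (56, 12)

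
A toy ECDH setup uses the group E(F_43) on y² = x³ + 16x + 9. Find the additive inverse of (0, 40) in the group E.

-(0, 40) = (0, -40 mod 43) = (0, 3).

(0, 3)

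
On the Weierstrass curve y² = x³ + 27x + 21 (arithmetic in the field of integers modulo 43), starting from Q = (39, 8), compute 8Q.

Double-and-add on 8 = (1000)₂. Start with Q = (39, 8) for the leading 1-bit.
double: tangent at (39, 8): λ = (3·39² + 27)/(2·8) ≡ 32/16. 16⁻¹ ≡ 35 (mod 43), so λ ≡ 32·35 ≡ 2.
  x = λ² - 39 - 39 = 4 - 78 ≡ 12; y = λ·(39 - 12) - 8 ≡ 3. → (12, 3)
double: tangent at (12, 3): λ = (3·12² + 27)/(2·3) ≡ 29/6. 6⁻¹ ≡ 36 (mod 43), so λ ≡ 29·36 ≡ 12.
  x = λ² - 12 - 12 = 144 - 24 ≡ 34; y = λ·(12 - 34) - 3 ≡ 34. → (34, 34)
double: tangent at (34, 34): λ = (3·34² + 27)/(2·34) ≡ 12/25. 25⁻¹ ≡ 31 (mod 43), so λ ≡ 12·31 ≡ 28.
  x = λ² - 34 - 34 = 784 - 68 ≡ 28; y = λ·(34 - 28) - 34 ≡ 5. → (28, 5)

(28, 5)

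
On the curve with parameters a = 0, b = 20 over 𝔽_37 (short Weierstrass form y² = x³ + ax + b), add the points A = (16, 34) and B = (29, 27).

(16, 34) + (29, 27). λ = (27 - 34)/(29 - 16) ≡ 30/13 mod 37. 13⁻¹ ≡ 20 (mod 37) since 13·20 = 260 ≡ 1, so λ ≡ 8.
  x = λ² - 16 - 29 = 64 - 45 ≡ 19; y = λ·(16 - 19) - 34 ≡ 16. → (19, 16)

(19, 16)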